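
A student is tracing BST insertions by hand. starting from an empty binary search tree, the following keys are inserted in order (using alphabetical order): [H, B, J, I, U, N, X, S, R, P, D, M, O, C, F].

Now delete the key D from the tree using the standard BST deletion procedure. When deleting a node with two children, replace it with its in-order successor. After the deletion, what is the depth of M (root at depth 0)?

Resulting structure (node: left, right):
  H: L=B, R=J
  B: L=–, R=D
  J: L=I, R=U
  I: L=–, R=–
  U: L=N, R=X
  N: L=M, R=S
  X: L=–, R=–
  S: L=R, R=–
  R: L=P, R=–
  P: L=O, R=–
  D: L=C, R=F
  M: L=–, R=–
  O: L=–, R=–
  C: L=–, R=–
  F: L=–, R=–

Delete D (two children — replace with in-order successor).
After deletion, path to M: H → J → U → N → M.

4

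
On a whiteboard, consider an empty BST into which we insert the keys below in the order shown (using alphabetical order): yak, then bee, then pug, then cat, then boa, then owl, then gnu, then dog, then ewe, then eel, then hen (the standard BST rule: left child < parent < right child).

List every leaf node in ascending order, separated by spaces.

boa eel hen

Resulting structure (node: left, right):
  yak: L=bee, R=–
  bee: L=–, R=pug
  pug: L=cat, R=–
  cat: L=boa, R=owl
  boa: L=–, R=–
  owl: L=gnu, R=–
  gnu: L=dog, R=hen
  dog: L=–, R=ewe
  ewe: L=eel, R=–
  eel: L=–, R=–
  hen: L=–, R=–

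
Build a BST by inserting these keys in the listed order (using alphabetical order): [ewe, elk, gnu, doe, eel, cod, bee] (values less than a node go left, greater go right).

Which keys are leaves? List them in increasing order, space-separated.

bee eel gnu

ewe: root
elk: left child of ewe (depth 1)
gnu: right child of ewe (depth 1)
doe: left child of elk (depth 2)
eel: right child of doe (depth 3)
cod: left child of doe (depth 3)
bee: left child of cod (depth 4)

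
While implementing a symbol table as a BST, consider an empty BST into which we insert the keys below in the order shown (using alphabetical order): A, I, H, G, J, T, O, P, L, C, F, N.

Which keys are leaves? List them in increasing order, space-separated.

F N P

A: root
I: right child of A (depth 1)
H: left child of I (depth 2)
G: left child of H (depth 3)
J: right child of I (depth 2)
T: right child of J (depth 3)
O: left child of T (depth 4)
P: right child of O (depth 5)
L: left child of O (depth 5)
C: left child of G (depth 4)
F: right child of C (depth 5)
N: right child of L (depth 6)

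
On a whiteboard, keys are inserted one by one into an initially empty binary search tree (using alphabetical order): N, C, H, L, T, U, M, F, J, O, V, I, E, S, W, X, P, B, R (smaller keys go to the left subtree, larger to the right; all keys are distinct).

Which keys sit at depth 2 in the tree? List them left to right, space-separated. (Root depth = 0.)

B H O U

N: root
C: left child of N (depth 1)
H: right child of C (depth 2)
L: right child of H (depth 3)
T: right child of N (depth 1)
U: right child of T (depth 2)
M: right child of L (depth 4)
F: left child of H (depth 3)
J: left child of L (depth 4)
O: left child of T (depth 2)
V: right child of U (depth 3)
I: left child of J (depth 5)
E: left child of F (depth 4)
S: right child of O (depth 3)
W: right child of V (depth 4)
X: right child of W (depth 5)
P: left child of S (depth 4)
B: left child of C (depth 2)
R: right child of P (depth 5)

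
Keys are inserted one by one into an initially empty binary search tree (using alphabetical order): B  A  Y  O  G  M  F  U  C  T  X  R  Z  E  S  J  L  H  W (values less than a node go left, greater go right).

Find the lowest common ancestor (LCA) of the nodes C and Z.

Insert B: tree is empty, so B becomes the root.
Insert A: A < B → go left. Place as left child of B.
Insert Y: Y > B → go right. Place as right child of B.
Insert O: O > B → go right; O < Y → go left. Place as left child of Y.
Insert G: G > B → go right; G < Y → go left; G < O → go left. Place as left child of O.
Insert M: M > B → go right; M < Y → go left; M < O → go left; M > G → go right. Place as right child of G.
Insert F: F > B → go right; F < Y → go left; F < O → go left; F < G → go left. Place as left child of G.
Insert U: U > B → go right; U < Y → go left; U > O → go right. Place as right child of O.
Insert C: C > B → go right; C < Y → go left; C < O → go left; C < G → go left; C < F → go left. Place as left child of F.
Insert T: T > B → go right; T < Y → go left; T > O → go right; T < U → go left. Place as left child of U.
Insert X: X > B → go right; X < Y → go left; X > O → go right; X > U → go right. Place as right child of U.
Insert R: R > B → go right; R < Y → go left; R > O → go right; R < U → go left; R < T → go left. Place as left child of T.
Insert Z: Z > B → go right; Z > Y → go right. Place as right child of Y.
Insert E: E > B → go right; E < Y → go left; E < O → go left; E < G → go left; E < F → go left; E > C → go right. Place as right child of C.
Insert S: S > B → go right; S < Y → go left; S > O → go right; S < U → go left; S < T → go left; S > R → go right. Place as right child of R.
Insert J: J > B → go right; J < Y → go left; J < O → go left; J > G → go right; J < M → go left. Place as left child of M.
Insert L: L > B → go right; L < Y → go left; L < O → go left; L > G → go right; L < M → go left; L > J → go right. Place as right child of J.
Insert H: H > B → go right; H < Y → go left; H < O → go left; H > G → go right; H < M → go left; H < J → go left. Place as left child of J.
Insert W: W > B → go right; W < Y → go left; W > O → go right; W > U → go right; W < X → go left. Place as left child of X.

Path to C: B → Y → O → G → F → C
Path to Z: B → Y → Z
The paths share a prefix ending at Y, then split left and right.

Y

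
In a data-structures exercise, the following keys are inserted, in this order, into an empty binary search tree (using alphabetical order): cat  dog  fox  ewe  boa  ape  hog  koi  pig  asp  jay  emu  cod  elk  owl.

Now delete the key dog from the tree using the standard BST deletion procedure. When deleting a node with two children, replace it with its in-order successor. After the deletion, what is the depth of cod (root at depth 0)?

cat: root
dog: right child of cat (depth 1)
fox: right child of dog (depth 2)
ewe: left child of fox (depth 3)
boa: left child of cat (depth 1)
ape: left child of boa (depth 2)
hog: right child of fox (depth 3)
koi: right child of hog (depth 4)
pig: right child of koi (depth 5)
asp: right child of ape (depth 3)
jay: left child of koi (depth 5)
emu: left child of ewe (depth 4)
cod: left child of dog (depth 2)
elk: left child of emu (depth 5)
owl: left child of pig (depth 6)

Delete dog (two children — replace with in-order successor).
After deletion, path to cod: cat → elk → cod.

2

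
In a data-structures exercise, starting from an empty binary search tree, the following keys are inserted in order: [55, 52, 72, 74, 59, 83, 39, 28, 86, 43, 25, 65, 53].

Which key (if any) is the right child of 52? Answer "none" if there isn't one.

55: root
52: left child of 55 (depth 1)
72: right child of 55 (depth 1)
74: right child of 72 (depth 2)
59: left child of 72 (depth 2)
83: right child of 74 (depth 3)
39: left child of 52 (depth 2)
28: left child of 39 (depth 3)
86: right child of 83 (depth 4)
43: right child of 39 (depth 3)
25: left child of 28 (depth 4)
65: right child of 59 (depth 3)
53: right child of 52 (depth 2)

53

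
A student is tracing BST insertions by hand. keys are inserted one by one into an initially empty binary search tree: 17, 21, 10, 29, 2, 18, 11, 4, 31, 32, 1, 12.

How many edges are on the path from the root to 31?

17: root
21: right child of 17 (depth 1)
10: left child of 17 (depth 1)
29: right child of 21 (depth 2)
2: left child of 10 (depth 2)
18: left child of 21 (depth 2)
11: right child of 10 (depth 2)
4: right child of 2 (depth 3)
31: right child of 29 (depth 3)
32: right child of 31 (depth 4)
1: left child of 2 (depth 3)
12: right child of 11 (depth 3)

Path to 31: 17 → 21 → 29 → 31, which is 3 edges.

3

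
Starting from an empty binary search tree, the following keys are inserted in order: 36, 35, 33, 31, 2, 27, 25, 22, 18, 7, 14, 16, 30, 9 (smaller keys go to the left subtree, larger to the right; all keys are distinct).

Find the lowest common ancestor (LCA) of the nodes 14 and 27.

Insert 36: tree is empty, so 36 becomes the root.
Insert 35: 35 < 36 → go left. Place as left child of 36.
Insert 33: 33 < 36 → go left; 33 < 35 → go left. Place as left child of 35.
Insert 31: 31 < 36 → go left; 31 < 35 → go left; 31 < 33 → go left. Place as left child of 33.
Insert 2: 2 < 36 → go left; 2 < 35 → go left; 2 < 33 → go left; 2 < 31 → go left. Place as left child of 31.
Insert 27: 27 < 36 → go left; 27 < 35 → go left; 27 < 33 → go left; 27 < 31 → go left; 27 > 2 → go right. Place as right child of 2.
Insert 25: 25 < 36 → go left; 25 < 35 → go left; 25 < 33 → go left; 25 < 31 → go left; 25 > 2 → go right; 25 < 27 → go left. Place as left child of 27.
Insert 22: 22 < 36 → go left; 22 < 35 → go left; 22 < 33 → go left; 22 < 31 → go left; 22 > 2 → go right; 22 < 27 → go left; 22 < 25 → go left. Place as left child of 25.
Insert 18: 18 < 36 → go left; 18 < 35 → go left; 18 < 33 → go left; 18 < 31 → go left; 18 > 2 → go right; 18 < 27 → go left; 18 < 25 → go left; 18 < 22 → go left. Place as left child of 22.
Insert 7: 7 < 36 → go left; 7 < 35 → go left; 7 < 33 → go left; 7 < 31 → go left; 7 > 2 → go right; 7 < 27 → go left; 7 < 25 → go left; 7 < 22 → go left; 7 < 18 → go left. Place as left child of 18.
Insert 14: 14 < 36 → go left; 14 < 35 → go left; 14 < 33 → go left; 14 < 31 → go left; 14 > 2 → go right; 14 < 27 → go left; 14 < 25 → go left; 14 < 22 → go left; 14 < 18 → go left; 14 > 7 → go right. Place as right child of 7.
Insert 16: 16 < 36 → go left; 16 < 35 → go left; 16 < 33 → go left; 16 < 31 → go left; 16 > 2 → go right; 16 < 27 → go left; 16 < 25 → go left; 16 < 22 → go left; 16 < 18 → go left; 16 > 7 → go right; 16 > 14 → go right. Place as right child of 14.
Insert 30: 30 < 36 → go left; 30 < 35 → go left; 30 < 33 → go left; 30 < 31 → go left; 30 > 2 → go right; 30 > 27 → go right. Place as right child of 27.
Insert 9: 9 < 36 → go left; 9 < 35 → go left; 9 < 33 → go left; 9 < 31 → go left; 9 > 2 → go right; 9 < 27 → go left; 9 < 25 → go left; 9 < 22 → go left; 9 < 18 → go left; 9 > 7 → go right; 9 < 14 → go left. Place as left child of 14.

Path to 14: 36 → 35 → 33 → 31 → 2 → 27 → 25 → 22 → 18 → 7 → 14
Path to 27: 36 → 35 → 33 → 31 → 2 → 27
27 lies on both paths and is an ancestor of the other node.

27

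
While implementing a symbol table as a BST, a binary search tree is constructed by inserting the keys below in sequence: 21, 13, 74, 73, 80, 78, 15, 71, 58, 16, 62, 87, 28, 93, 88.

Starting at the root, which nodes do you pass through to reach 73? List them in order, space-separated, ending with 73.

21 74 73

Insert 21: tree is empty, so 21 becomes the root.
Insert 13: 13 < 21 → go left. Place as left child of 21.
Insert 74: 74 > 21 → go right. Place as right child of 21.
Insert 73: 73 > 21 → go right; 73 < 74 → go left. Place as left child of 74.
Insert 80: 80 > 21 → go right; 80 > 74 → go right. Place as right child of 74.
Insert 78: 78 > 21 → go right; 78 > 74 → go right; 78 < 80 → go left. Place as left child of 80.
Insert 15: 15 < 21 → go left; 15 > 13 → go right. Place as right child of 13.
Insert 71: 71 > 21 → go right; 71 < 74 → go left; 71 < 73 → go left. Place as left child of 73.
Insert 58: 58 > 21 → go right; 58 < 74 → go left; 58 < 73 → go left; 58 < 71 → go left. Place as left child of 71.
Insert 16: 16 < 21 → go left; 16 > 13 → go right; 16 > 15 → go right. Place as right child of 15.
Insert 62: 62 > 21 → go right; 62 < 74 → go left; 62 < 73 → go left; 62 < 71 → go left; 62 > 58 → go right. Place as right child of 58.
Insert 87: 87 > 21 → go right; 87 > 74 → go right; 87 > 80 → go right. Place as right child of 80.
Insert 28: 28 > 21 → go right; 28 < 74 → go left; 28 < 73 → go left; 28 < 71 → go left; 28 < 58 → go left. Place as left child of 58.
Insert 93: 93 > 21 → go right; 93 > 74 → go right; 93 > 80 → go right; 93 > 87 → go right. Place as right child of 87.
Insert 88: 88 > 21 → go right; 88 > 74 → go right; 88 > 80 → go right; 88 > 87 → go right; 88 < 93 → go left. Place as left child of 93.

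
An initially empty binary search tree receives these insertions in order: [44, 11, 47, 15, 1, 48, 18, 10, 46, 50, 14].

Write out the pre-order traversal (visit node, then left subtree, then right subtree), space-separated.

44 11 1 10 15 14 18 47 46 48 50

Insert 44: tree is empty, so 44 becomes the root.
Insert 11: 11 < 44 → go left. Place as left child of 44.
Insert 47: 47 > 44 → go right. Place as right child of 44.
Insert 15: 15 < 44 → go left; 15 > 11 → go right. Place as right child of 11.
Insert 1: 1 < 44 → go left; 1 < 11 → go left. Place as left child of 11.
Insert 48: 48 > 44 → go right; 48 > 47 → go right. Place as right child of 47.
Insert 18: 18 < 44 → go left; 18 > 11 → go right; 18 > 15 → go right. Place as right child of 15.
Insert 10: 10 < 44 → go left; 10 < 11 → go left; 10 > 1 → go right. Place as right child of 1.
Insert 46: 46 > 44 → go right; 46 < 47 → go left. Place as left child of 47.
Insert 50: 50 > 44 → go right; 50 > 47 → go right; 50 > 48 → go right. Place as right child of 48.
Insert 14: 14 < 44 → go left; 14 > 11 → go right; 14 < 15 → go left. Place as left child of 15.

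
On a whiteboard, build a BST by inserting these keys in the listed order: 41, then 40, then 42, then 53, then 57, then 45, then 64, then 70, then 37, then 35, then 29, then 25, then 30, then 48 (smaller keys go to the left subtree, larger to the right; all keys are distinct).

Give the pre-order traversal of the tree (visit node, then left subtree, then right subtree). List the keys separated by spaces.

41: root
40: left child of 41 (depth 1)
42: right child of 41 (depth 1)
53: right child of 42 (depth 2)
57: right child of 53 (depth 3)
45: left child of 53 (depth 3)
64: right child of 57 (depth 4)
70: right child of 64 (depth 5)
37: left child of 40 (depth 2)
35: left child of 37 (depth 3)
29: left child of 35 (depth 4)
25: left child of 29 (depth 5)
30: right child of 29 (depth 5)
48: right child of 45 (depth 4)

41 40 37 35 29 25 30 42 53 45 48 57 64 70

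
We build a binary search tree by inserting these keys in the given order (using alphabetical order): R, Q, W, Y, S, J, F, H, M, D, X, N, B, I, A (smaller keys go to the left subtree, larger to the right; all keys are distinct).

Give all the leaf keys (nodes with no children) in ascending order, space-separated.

A I N S X

Insert R: tree is empty, so R becomes the root.
Insert Q: Q < R → go left. Place as left child of R.
Insert W: W > R → go right. Place as right child of R.
Insert Y: Y > R → go right; Y > W → go right. Place as right child of W.
Insert S: S > R → go right; S < W → go left. Place as left child of W.
Insert J: J < R → go left; J < Q → go left. Place as left child of Q.
Insert F: F < R → go left; F < Q → go left; F < J → go left. Place as left child of J.
Insert H: H < R → go left; H < Q → go left; H < J → go left; H > F → go right. Place as right child of F.
Insert M: M < R → go left; M < Q → go left; M > J → go right. Place as right child of J.
Insert D: D < R → go left; D < Q → go left; D < J → go left; D < F → go left. Place as left child of F.
Insert X: X > R → go right; X > W → go right; X < Y → go left. Place as left child of Y.
Insert N: N < R → go left; N < Q → go left; N > J → go right; N > M → go right. Place as right child of M.
Insert B: B < R → go left; B < Q → go left; B < J → go left; B < F → go left; B < D → go left. Place as left child of D.
Insert I: I < R → go left; I < Q → go left; I < J → go left; I > F → go right; I > H → go right. Place as right child of H.
Insert A: A < R → go left; A < Q → go left; A < J → go left; A < F → go left; A < D → go left; A < B → go left. Place as left child of B.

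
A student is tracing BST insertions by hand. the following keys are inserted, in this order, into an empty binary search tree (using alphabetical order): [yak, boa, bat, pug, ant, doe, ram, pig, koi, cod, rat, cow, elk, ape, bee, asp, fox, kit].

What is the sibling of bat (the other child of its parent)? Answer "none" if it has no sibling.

pug

Resulting structure (node: left, right):
  yak: L=boa, R=–
  boa: L=bat, R=pug
  bat: L=ant, R=bee
  pug: L=doe, R=ram
  ant: L=–, R=ape
  doe: L=cod, R=pig
  ram: L=–, R=rat
  pig: L=koi, R=–
  koi: L=elk, R=–
  cod: L=–, R=cow
  rat: L=–, R=–
  cow: L=–, R=–
  elk: L=–, R=fox
  ape: L=–, R=asp
  bee: L=–, R=–
  asp: L=–, R=–
  fox: L=–, R=kit
  kit: L=–, R=–

bat's parent is boa; the other child of boa is pug.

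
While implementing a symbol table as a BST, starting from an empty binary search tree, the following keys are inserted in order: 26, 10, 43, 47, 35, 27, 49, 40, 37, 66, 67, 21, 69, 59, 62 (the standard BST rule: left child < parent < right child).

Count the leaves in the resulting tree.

5

26: root
10: left child of 26 (depth 1)
43: right child of 26 (depth 1)
47: right child of 43 (depth 2)
35: left child of 43 (depth 2)
27: left child of 35 (depth 3)
49: right child of 47 (depth 3)
40: right child of 35 (depth 3)
37: left child of 40 (depth 4)
66: right child of 49 (depth 4)
67: right child of 66 (depth 5)
21: right child of 10 (depth 2)
69: right child of 67 (depth 6)
59: left child of 66 (depth 5)
62: right child of 59 (depth 6)

Leaves: 21, 27, 37, 62, 69 — 5 in total.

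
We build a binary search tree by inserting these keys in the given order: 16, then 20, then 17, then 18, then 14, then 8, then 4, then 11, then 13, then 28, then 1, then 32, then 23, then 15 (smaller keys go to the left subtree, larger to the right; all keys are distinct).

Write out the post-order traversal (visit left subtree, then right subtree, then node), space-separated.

1 4 13 11 8 15 14 18 17 23 32 28 20 16

Insert 16: tree is empty, so 16 becomes the root.
Insert 20: 20 > 16 → go right. Place as right child of 16.
Insert 17: 17 > 16 → go right; 17 < 20 → go left. Place as left child of 20.
Insert 18: 18 > 16 → go right; 18 < 20 → go left; 18 > 17 → go right. Place as right child of 17.
Insert 14: 14 < 16 → go left. Place as left child of 16.
Insert 8: 8 < 16 → go left; 8 < 14 → go left. Place as left child of 14.
Insert 4: 4 < 16 → go left; 4 < 14 → go left; 4 < 8 → go left. Place as left child of 8.
Insert 11: 11 < 16 → go left; 11 < 14 → go left; 11 > 8 → go right. Place as right child of 8.
Insert 13: 13 < 16 → go left; 13 < 14 → go left; 13 > 8 → go right; 13 > 11 → go right. Place as right child of 11.
Insert 28: 28 > 16 → go right; 28 > 20 → go right. Place as right child of 20.
Insert 1: 1 < 16 → go left; 1 < 14 → go left; 1 < 8 → go left; 1 < 4 → go left. Place as left child of 4.
Insert 32: 32 > 16 → go right; 32 > 20 → go right; 32 > 28 → go right. Place as right child of 28.
Insert 23: 23 > 16 → go right; 23 > 20 → go right; 23 < 28 → go left. Place as left child of 28.
Insert 15: 15 < 16 → go left; 15 > 14 → go right. Place as right child of 14.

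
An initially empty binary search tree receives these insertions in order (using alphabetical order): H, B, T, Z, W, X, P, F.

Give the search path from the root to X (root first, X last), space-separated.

H T Z W X

H: root
B: left child of H (depth 1)
T: right child of H (depth 1)
Z: right child of T (depth 2)
W: left child of Z (depth 3)
X: right child of W (depth 4)
P: left child of T (depth 2)
F: right child of B (depth 2)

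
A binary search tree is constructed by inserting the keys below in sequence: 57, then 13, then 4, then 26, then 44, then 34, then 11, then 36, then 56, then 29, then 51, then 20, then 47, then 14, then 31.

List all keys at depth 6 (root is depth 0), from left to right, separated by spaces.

Insert 57: tree is empty, so 57 becomes the root.
Insert 13: 13 < 57 → go left. Place as left child of 57.
Insert 4: 4 < 57 → go left; 4 < 13 → go left. Place as left child of 13.
Insert 26: 26 < 57 → go left; 26 > 13 → go right. Place as right child of 13.
Insert 44: 44 < 57 → go left; 44 > 13 → go right; 44 > 26 → go right. Place as right child of 26.
Insert 34: 34 < 57 → go left; 34 > 13 → go right; 34 > 26 → go right; 34 < 44 → go left. Place as left child of 44.
Insert 11: 11 < 57 → go left; 11 < 13 → go left; 11 > 4 → go right. Place as right child of 4.
Insert 36: 36 < 57 → go left; 36 > 13 → go right; 36 > 26 → go right; 36 < 44 → go left; 36 > 34 → go right. Place as right child of 34.
Insert 56: 56 < 57 → go left; 56 > 13 → go right; 56 > 26 → go right; 56 > 44 → go right. Place as right child of 44.
Insert 29: 29 < 57 → go left; 29 > 13 → go right; 29 > 26 → go right; 29 < 44 → go left; 29 < 34 → go left. Place as left child of 34.
Insert 51: 51 < 57 → go left; 51 > 13 → go right; 51 > 26 → go right; 51 > 44 → go right; 51 < 56 → go left. Place as left child of 56.
Insert 20: 20 < 57 → go left; 20 > 13 → go right; 20 < 26 → go left. Place as left child of 26.
Insert 47: 47 < 57 → go left; 47 > 13 → go right; 47 > 26 → go right; 47 > 44 → go right; 47 < 56 → go left; 47 < 51 → go left. Place as left child of 51.
Insert 14: 14 < 57 → go left; 14 > 13 → go right; 14 < 26 → go left; 14 < 20 → go left. Place as left child of 20.
Insert 31: 31 < 57 → go left; 31 > 13 → go right; 31 > 26 → go right; 31 < 44 → go left; 31 < 34 → go left; 31 > 29 → go right. Place as right child of 29.

31 47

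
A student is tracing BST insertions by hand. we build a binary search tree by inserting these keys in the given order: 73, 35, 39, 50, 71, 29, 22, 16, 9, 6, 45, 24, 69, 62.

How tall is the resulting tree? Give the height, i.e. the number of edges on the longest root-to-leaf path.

73: root
35: left child of 73 (depth 1)
39: right child of 35 (depth 2)
50: right child of 39 (depth 3)
71: right child of 50 (depth 4)
29: left child of 35 (depth 2)
22: left child of 29 (depth 3)
16: left child of 22 (depth 4)
9: left child of 16 (depth 5)
6: left child of 9 (depth 6)
45: left child of 50 (depth 4)
24: right child of 22 (depth 4)
69: left child of 71 (depth 5)
62: left child of 69 (depth 6)

The deepest node is 6 at depth 6.

6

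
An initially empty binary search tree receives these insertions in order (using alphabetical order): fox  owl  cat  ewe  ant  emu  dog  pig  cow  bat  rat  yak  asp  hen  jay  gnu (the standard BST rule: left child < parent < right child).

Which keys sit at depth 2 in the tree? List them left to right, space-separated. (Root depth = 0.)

ant ewe hen pig

fox: root
owl: right child of fox (depth 1)
cat: left child of fox (depth 1)
ewe: right child of cat (depth 2)
ant: left child of cat (depth 2)
emu: left child of ewe (depth 3)
dog: left child of emu (depth 4)
pig: right child of owl (depth 2)
cow: left child of dog (depth 5)
bat: right child of ant (depth 3)
rat: right child of pig (depth 3)
yak: right child of rat (depth 4)
asp: left child of bat (depth 4)
hen: left child of owl (depth 2)
jay: right child of hen (depth 3)
gnu: left child of hen (depth 3)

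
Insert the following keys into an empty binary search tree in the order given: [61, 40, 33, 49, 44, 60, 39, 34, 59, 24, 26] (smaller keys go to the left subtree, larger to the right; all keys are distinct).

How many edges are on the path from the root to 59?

4

Insert 61: tree is empty, so 61 becomes the root.
Insert 40: 40 < 61 → go left. Place as left child of 61.
Insert 33: 33 < 61 → go left; 33 < 40 → go left. Place as left child of 40.
Insert 49: 49 < 61 → go left; 49 > 40 → go right. Place as right child of 40.
Insert 44: 44 < 61 → go left; 44 > 40 → go right; 44 < 49 → go left. Place as left child of 49.
Insert 60: 60 < 61 → go left; 60 > 40 → go right; 60 > 49 → go right. Place as right child of 49.
Insert 39: 39 < 61 → go left; 39 < 40 → go left; 39 > 33 → go right. Place as right child of 33.
Insert 34: 34 < 61 → go left; 34 < 40 → go left; 34 > 33 → go right; 34 < 39 → go left. Place as left child of 39.
Insert 59: 59 < 61 → go left; 59 > 40 → go right; 59 > 49 → go right; 59 < 60 → go left. Place as left child of 60.
Insert 24: 24 < 61 → go left; 24 < 40 → go left; 24 < 33 → go left. Place as left child of 33.
Insert 26: 26 < 61 → go left; 26 < 40 → go left; 26 < 33 → go left; 26 > 24 → go right. Place as right child of 24.

Path to 59: 61 → 40 → 49 → 60 → 59, which is 4 edges.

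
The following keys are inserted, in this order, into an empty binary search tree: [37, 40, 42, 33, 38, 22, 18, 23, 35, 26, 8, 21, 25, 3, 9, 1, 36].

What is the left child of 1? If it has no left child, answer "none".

Insert 37: tree is empty, so 37 becomes the root.
Insert 40: 40 > 37 → go right. Place as right child of 37.
Insert 42: 42 > 37 → go right; 42 > 40 → go right. Place as right child of 40.
Insert 33: 33 < 37 → go left. Place as left child of 37.
Insert 38: 38 > 37 → go right; 38 < 40 → go left. Place as left child of 40.
Insert 22: 22 < 37 → go left; 22 < 33 → go left. Place as left child of 33.
Insert 18: 18 < 37 → go left; 18 < 33 → go left; 18 < 22 → go left. Place as left child of 22.
Insert 23: 23 < 37 → go left; 23 < 33 → go left; 23 > 22 → go right. Place as right child of 22.
Insert 35: 35 < 37 → go left; 35 > 33 → go right. Place as right child of 33.
Insert 26: 26 < 37 → go left; 26 < 33 → go left; 26 > 22 → go right; 26 > 23 → go right. Place as right child of 23.
Insert 8: 8 < 37 → go left; 8 < 33 → go left; 8 < 22 → go left; 8 < 18 → go left. Place as left child of 18.
Insert 21: 21 < 37 → go left; 21 < 33 → go left; 21 < 22 → go left; 21 > 18 → go right. Place as right child of 18.
Insert 25: 25 < 37 → go left; 25 < 33 → go left; 25 > 22 → go right; 25 > 23 → go right; 25 < 26 → go left. Place as left child of 26.
Insert 3: 3 < 37 → go left; 3 < 33 → go left; 3 < 22 → go left; 3 < 18 → go left; 3 < 8 → go left. Place as left child of 8.
Insert 9: 9 < 37 → go left; 9 < 33 → go left; 9 < 22 → go left; 9 < 18 → go left; 9 > 8 → go right. Place as right child of 8.
Insert 1: 1 < 37 → go left; 1 < 33 → go left; 1 < 22 → go left; 1 < 18 → go left; 1 < 8 → go left; 1 < 3 → go left. Place as left child of 3.
Insert 36: 36 < 37 → go left; 36 > 33 → go right; 36 > 35 → go right. Place as right child of 35.

none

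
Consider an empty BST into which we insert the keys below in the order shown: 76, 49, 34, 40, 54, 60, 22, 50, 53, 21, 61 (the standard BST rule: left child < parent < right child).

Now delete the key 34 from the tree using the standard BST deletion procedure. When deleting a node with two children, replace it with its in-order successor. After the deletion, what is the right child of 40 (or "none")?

none

76: root
49: left child of 76 (depth 1)
34: left child of 49 (depth 2)
40: right child of 34 (depth 3)
54: right child of 49 (depth 2)
60: right child of 54 (depth 3)
22: left child of 34 (depth 3)
50: left child of 54 (depth 3)
53: right child of 50 (depth 4)
21: left child of 22 (depth 4)
61: right child of 60 (depth 4)

Delete 34 (two children — replace with in-order successor).
After deletion, 40's right child: none.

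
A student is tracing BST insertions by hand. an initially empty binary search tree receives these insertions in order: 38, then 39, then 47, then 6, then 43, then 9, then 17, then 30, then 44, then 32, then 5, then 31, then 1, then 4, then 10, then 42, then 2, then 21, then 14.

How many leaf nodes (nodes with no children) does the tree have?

6

38: root
39: right child of 38 (depth 1)
47: right child of 39 (depth 2)
6: left child of 38 (depth 1)
43: left child of 47 (depth 3)
9: right child of 6 (depth 2)
17: right child of 9 (depth 3)
30: right child of 17 (depth 4)
44: right child of 43 (depth 4)
32: right child of 30 (depth 5)
5: left child of 6 (depth 2)
31: left child of 32 (depth 6)
1: left child of 5 (depth 3)
4: right child of 1 (depth 4)
10: left child of 17 (depth 4)
42: left child of 43 (depth 4)
2: left child of 4 (depth 5)
21: left child of 30 (depth 5)
14: right child of 10 (depth 5)

Leaves: 2, 14, 21, 31, 42, 44 — 6 in total.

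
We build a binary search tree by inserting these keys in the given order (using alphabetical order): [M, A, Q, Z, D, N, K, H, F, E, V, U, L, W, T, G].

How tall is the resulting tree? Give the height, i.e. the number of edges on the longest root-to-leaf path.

6

M: root
A: left child of M (depth 1)
Q: right child of M (depth 1)
Z: right child of Q (depth 2)
D: right child of A (depth 2)
N: left child of Q (depth 2)
K: right child of D (depth 3)
H: left child of K (depth 4)
F: left child of H (depth 5)
E: left child of F (depth 6)
V: left child of Z (depth 3)
U: left child of V (depth 4)
L: right child of K (depth 4)
W: right child of V (depth 4)
T: left child of U (depth 5)
G: right child of F (depth 6)

The deepest node is E at depth 6.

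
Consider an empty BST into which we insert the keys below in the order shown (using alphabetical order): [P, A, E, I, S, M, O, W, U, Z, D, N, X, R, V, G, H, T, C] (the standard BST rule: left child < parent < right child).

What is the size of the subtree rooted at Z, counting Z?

P: root
A: left child of P (depth 1)
E: right child of A (depth 2)
I: right child of E (depth 3)
S: right child of P (depth 1)
M: right child of I (depth 4)
O: right child of M (depth 5)
W: right child of S (depth 2)
U: left child of W (depth 3)
Z: right child of W (depth 3)
D: left child of E (depth 3)
N: left child of O (depth 6)
X: left child of Z (depth 4)
R: left child of S (depth 2)
V: right child of U (depth 4)
G: left child of I (depth 4)
H: right child of G (depth 5)
T: left child of U (depth 4)
C: left child of D (depth 4)

Subtree rooted at Z contains: Z, X — 2 nodes.

2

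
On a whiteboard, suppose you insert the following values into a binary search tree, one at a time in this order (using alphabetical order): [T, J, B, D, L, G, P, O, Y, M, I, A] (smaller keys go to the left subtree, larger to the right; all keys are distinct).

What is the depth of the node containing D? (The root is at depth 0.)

3

T: root
J: left child of T (depth 1)
B: left child of J (depth 2)
D: right child of B (depth 3)
L: right child of J (depth 2)
G: right child of D (depth 4)
P: right child of L (depth 3)
O: left child of P (depth 4)
Y: right child of T (depth 1)
M: left child of O (depth 5)
I: right child of G (depth 5)
A: left child of B (depth 3)

Path to D: T → J → B → D, which is 3 edges.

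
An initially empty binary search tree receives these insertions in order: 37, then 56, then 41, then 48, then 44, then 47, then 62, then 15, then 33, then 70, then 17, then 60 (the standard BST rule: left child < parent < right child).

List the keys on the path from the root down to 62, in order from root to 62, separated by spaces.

37 56 62

Resulting structure (node: left, right):
  37: L=15, R=56
  56: L=41, R=62
  41: L=–, R=48
  48: L=44, R=–
  44: L=–, R=47
  47: L=–, R=–
  62: L=60, R=70
  15: L=–, R=33
  33: L=17, R=–
  70: L=–, R=–
  17: L=–, R=–
  60: L=–, R=–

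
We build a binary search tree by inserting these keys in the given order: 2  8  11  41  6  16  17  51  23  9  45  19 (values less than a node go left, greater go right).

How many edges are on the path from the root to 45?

2: root
8: right child of 2 (depth 1)
11: right child of 8 (depth 2)
41: right child of 11 (depth 3)
6: left child of 8 (depth 2)
16: left child of 41 (depth 4)
17: right child of 16 (depth 5)
51: right child of 41 (depth 4)
23: right child of 17 (depth 6)
9: left child of 11 (depth 3)
45: left child of 51 (depth 5)
19: left child of 23 (depth 7)

Path to 45: 2 → 8 → 11 → 41 → 51 → 45, which is 5 edges.

5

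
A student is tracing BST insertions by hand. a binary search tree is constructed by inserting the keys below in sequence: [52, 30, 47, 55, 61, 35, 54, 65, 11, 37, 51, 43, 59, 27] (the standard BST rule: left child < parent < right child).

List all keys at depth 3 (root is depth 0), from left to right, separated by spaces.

27 35 51 59 65

Resulting structure (node: left, right):
  52: L=30, R=55
  30: L=11, R=47
  47: L=35, R=51
  55: L=54, R=61
  61: L=59, R=65
  35: L=–, R=37
  54: L=–, R=–
  65: L=–, R=–
  11: L=–, R=27
  37: L=–, R=43
  51: L=–, R=–
  43: L=–, R=–
  59: L=–, R=–
  27: L=–, R=–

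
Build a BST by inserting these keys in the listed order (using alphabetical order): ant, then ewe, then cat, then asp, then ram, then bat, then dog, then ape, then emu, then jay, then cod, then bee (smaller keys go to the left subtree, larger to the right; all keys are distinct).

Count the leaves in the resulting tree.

ant: root
ewe: right child of ant (depth 1)
cat: left child of ewe (depth 2)
asp: left child of cat (depth 3)
ram: right child of ewe (depth 2)
bat: right child of asp (depth 4)
dog: right child of cat (depth 3)
ape: left child of asp (depth 4)
emu: right child of dog (depth 4)
jay: left child of ram (depth 3)
cod: left child of dog (depth 4)
bee: right child of bat (depth 5)

Leaves: ape, bee, cod, emu, jay — 5 in total.

5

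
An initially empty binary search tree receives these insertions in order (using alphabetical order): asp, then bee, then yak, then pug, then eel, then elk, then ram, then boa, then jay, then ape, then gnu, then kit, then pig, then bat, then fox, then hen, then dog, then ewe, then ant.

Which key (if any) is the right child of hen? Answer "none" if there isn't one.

none

Resulting structure (node: left, right):
  asp: L=ape, R=bee
  bee: L=bat, R=yak
  yak: L=pug, R=–
  pug: L=eel, R=ram
  eel: L=boa, R=elk
  elk: L=–, R=jay
  ram: L=–, R=–
  boa: L=–, R=dog
  jay: L=gnu, R=kit
  ape: L=ant, R=–
  gnu: L=fox, R=hen
  kit: L=–, R=pig
  pig: L=–, R=–
  bat: L=–, R=–
  fox: L=ewe, R=–
  hen: L=–, R=–
  dog: L=–, R=–
  ewe: L=–, R=–
  ant: L=–, R=–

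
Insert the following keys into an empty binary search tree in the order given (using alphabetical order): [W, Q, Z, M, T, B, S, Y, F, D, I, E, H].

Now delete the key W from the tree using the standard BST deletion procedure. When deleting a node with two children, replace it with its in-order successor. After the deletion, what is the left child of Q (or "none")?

Insert W: tree is empty, so W becomes the root.
Insert Q: Q < W → go left. Place as left child of W.
Insert Z: Z > W → go right. Place as right child of W.
Insert M: M < W → go left; M < Q → go left. Place as left child of Q.
Insert T: T < W → go left; T > Q → go right. Place as right child of Q.
Insert B: B < W → go left; B < Q → go left; B < M → go left. Place as left child of M.
Insert S: S < W → go left; S > Q → go right; S < T → go left. Place as left child of T.
Insert Y: Y > W → go right; Y < Z → go left. Place as left child of Z.
Insert F: F < W → go left; F < Q → go left; F < M → go left; F > B → go right. Place as right child of B.
Insert D: D < W → go left; D < Q → go left; D < M → go left; D > B → go right; D < F → go left. Place as left child of F.
Insert I: I < W → go left; I < Q → go left; I < M → go left; I > B → go right; I > F → go right. Place as right child of F.
Insert E: E < W → go left; E < Q → go left; E < M → go left; E > B → go right; E < F → go left; E > D → go right. Place as right child of D.
Insert H: H < W → go left; H < Q → go left; H < M → go left; H > B → go right; H > F → go right; H < I → go left. Place as left child of I.

Delete W (two children — replace with in-order successor).
After deletion, Q's left child: M.

M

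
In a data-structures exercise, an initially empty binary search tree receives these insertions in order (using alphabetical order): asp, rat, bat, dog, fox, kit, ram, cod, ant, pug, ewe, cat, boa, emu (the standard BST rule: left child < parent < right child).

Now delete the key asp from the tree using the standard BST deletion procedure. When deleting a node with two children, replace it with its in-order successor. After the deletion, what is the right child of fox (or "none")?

Insert asp: tree is empty, so asp becomes the root.
Insert rat: rat > asp → go right. Place as right child of asp.
Insert bat: bat > asp → go right; bat < rat → go left. Place as left child of rat.
Insert dog: dog > asp → go right; dog < rat → go left; dog > bat → go right. Place as right child of bat.
Insert fox: fox > asp → go right; fox < rat → go left; fox > bat → go right; fox > dog → go right. Place as right child of dog.
Insert kit: kit > asp → go right; kit < rat → go left; kit > bat → go right; kit > dog → go right; kit > fox → go right. Place as right child of fox.
Insert ram: ram > asp → go right; ram < rat → go left; ram > bat → go right; ram > dog → go right; ram > fox → go right; ram > kit → go right. Place as right child of kit.
Insert cod: cod > asp → go right; cod < rat → go left; cod > bat → go right; cod < dog → go left. Place as left child of dog.
Insert ant: ant < asp → go left. Place as left child of asp.
Insert pug: pug > asp → go right; pug < rat → go left; pug > bat → go right; pug > dog → go right; pug > fox → go right; pug > kit → go right; pug < ram → go left. Place as left child of ram.
Insert ewe: ewe > asp → go right; ewe < rat → go left; ewe > bat → go right; ewe > dog → go right; ewe < fox → go left. Place as left child of fox.
Insert cat: cat > asp → go right; cat < rat → go left; cat > bat → go right; cat < dog → go left; cat < cod → go left. Place as left child of cod.
Insert boa: boa > asp → go right; boa < rat → go left; boa > bat → go right; boa < dog → go left; boa < cod → go left; boa < cat → go left. Place as left child of cat.
Insert emu: emu > asp → go right; emu < rat → go left; emu > bat → go right; emu > dog → go right; emu < fox → go left; emu < ewe → go left. Place as left child of ewe.

Delete asp (two children — replace with in-order successor).
After deletion, fox's right child: kit.

kit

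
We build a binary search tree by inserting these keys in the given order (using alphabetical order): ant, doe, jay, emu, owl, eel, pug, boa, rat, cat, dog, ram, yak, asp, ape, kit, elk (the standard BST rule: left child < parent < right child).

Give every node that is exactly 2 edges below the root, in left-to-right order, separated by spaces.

Insert ant: tree is empty, so ant becomes the root.
Insert doe: doe > ant → go right. Place as right child of ant.
Insert jay: jay > ant → go right; jay > doe → go right. Place as right child of doe.
Insert emu: emu > ant → go right; emu > doe → go right; emu < jay → go left. Place as left child of jay.
Insert owl: owl > ant → go right; owl > doe → go right; owl > jay → go right. Place as right child of jay.
Insert eel: eel > ant → go right; eel > doe → go right; eel < jay → go left; eel < emu → go left. Place as left child of emu.
Insert pug: pug > ant → go right; pug > doe → go right; pug > jay → go right; pug > owl → go right. Place as right child of owl.
Insert boa: boa > ant → go right; boa < doe → go left. Place as left child of doe.
Insert rat: rat > ant → go right; rat > doe → go right; rat > jay → go right; rat > owl → go right; rat > pug → go right. Place as right child of pug.
Insert cat: cat > ant → go right; cat < doe → go left; cat > boa → go right. Place as right child of boa.
Insert dog: dog > ant → go right; dog > doe → go right; dog < jay → go left; dog < emu → go left; dog < eel → go left. Place as left child of eel.
Insert ram: ram > ant → go right; ram > doe → go right; ram > jay → go right; ram > owl → go right; ram > pug → go right; ram < rat → go left. Place as left child of rat.
Insert yak: yak > ant → go right; yak > doe → go right; yak > jay → go right; yak > owl → go right; yak > pug → go right; yak > rat → go right. Place as right child of rat.
Insert asp: asp > ant → go right; asp < doe → go left; asp < boa → go left. Place as left child of boa.
Insert ape: ape > ant → go right; ape < doe → go left; ape < boa → go left; ape < asp → go left. Place as left child of asp.
Insert kit: kit > ant → go right; kit > doe → go right; kit > jay → go right; kit < owl → go left. Place as left child of owl.
Insert elk: elk > ant → go right; elk > doe → go right; elk < jay → go left; elk < emu → go left; elk > eel → go right. Place as right child of eel.

boa jay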